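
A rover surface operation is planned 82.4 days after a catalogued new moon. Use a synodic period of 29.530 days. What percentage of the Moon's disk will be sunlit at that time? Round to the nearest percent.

Reduce mod P: 82.4 − 2×29.530 = 23.34 d into the current lunation.
The Moon has covered 23.34/29.530 of its cycle, so θ ≈ 360° × 23.34/29.530 = 284.5°.
Illuminated fraction = (1 − cos 284.5°)/2 = (1 − 0.251)/2 ≈ 0.374, so 37%.

37%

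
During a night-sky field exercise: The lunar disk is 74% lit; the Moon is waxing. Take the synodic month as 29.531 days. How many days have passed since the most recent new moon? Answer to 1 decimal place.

From f = (1 − cos θ)/2: cos θ = 1 − 2×0.74 = -0.480; arccos → 118.7°.
Before full moon the principal value applies: θ = 118.7°.
At 360°/29.531 d per day, 118.7° corresponds to 9.74 days.

9.7 days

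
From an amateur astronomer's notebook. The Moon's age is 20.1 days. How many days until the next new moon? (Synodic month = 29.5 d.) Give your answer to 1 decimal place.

9.4 days

One full lunation from the last new moon is 29.5 d; remaining = 29.5 − 20.1 = 9.400 d.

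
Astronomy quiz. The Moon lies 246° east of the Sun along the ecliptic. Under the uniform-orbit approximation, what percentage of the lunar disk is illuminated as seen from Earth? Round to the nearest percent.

70%

f = (1 − cos 246°)/2 = (1 − (-0.407))/2 ≈ 0.703, i.e. 70%.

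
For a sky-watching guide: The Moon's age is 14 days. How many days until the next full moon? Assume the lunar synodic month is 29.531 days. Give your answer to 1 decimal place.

0.8 days

Full moon occurs at elongation 180°, i.e. at age 29.531 × 180/360 = 14.765 d.
That is 14.765 − 14 = 0.765 days ahead.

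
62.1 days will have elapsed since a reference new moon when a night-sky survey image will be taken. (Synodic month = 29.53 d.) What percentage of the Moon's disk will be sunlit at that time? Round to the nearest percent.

Reduce mod P: 62.1 − 2×29.53 = 3.04 d into the current lunation.
The Moon has covered 3.04/29.53 of its cycle, so θ ≈ 360° × 3.04/29.53 = 37.1°.
Illuminated fraction = (1 − cos 37.1°)/2 = (1 − 0.798)/2 ≈ 0.101, so 10%.

10%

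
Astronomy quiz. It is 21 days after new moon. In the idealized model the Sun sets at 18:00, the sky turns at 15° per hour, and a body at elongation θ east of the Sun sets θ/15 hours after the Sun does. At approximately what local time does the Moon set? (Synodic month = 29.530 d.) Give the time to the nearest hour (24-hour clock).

The Moon has covered 21/29.530 of its cycle, so θ ≈ 360° × 21/29.530 = 256.0°.
Delay after the Sun = 256.0° / (15°/h) ≈ 17.07 h.
18:00 + 17.07 h ≈ 11:04 → 11:00 to the nearest hour.

11:00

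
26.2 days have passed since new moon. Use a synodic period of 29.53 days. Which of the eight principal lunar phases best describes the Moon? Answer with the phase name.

At 26.2/29.53 of the cycle, θ ≈ 319° — the waning crescent range.

waning crescent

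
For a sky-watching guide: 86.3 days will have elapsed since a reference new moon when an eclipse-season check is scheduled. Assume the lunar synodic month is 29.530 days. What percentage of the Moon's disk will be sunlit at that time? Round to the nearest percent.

Reduce mod P: 86.3 − 2×29.530 = 27.24 d into the current lunation.
The Moon has covered 27.24/29.530 of its cycle, so θ ≈ 360° × 27.24/29.530 = 332.1°.
cos 332.1° = 0.884, so f = (1 − 0.884)/2 = 0.058, so 6%.

6%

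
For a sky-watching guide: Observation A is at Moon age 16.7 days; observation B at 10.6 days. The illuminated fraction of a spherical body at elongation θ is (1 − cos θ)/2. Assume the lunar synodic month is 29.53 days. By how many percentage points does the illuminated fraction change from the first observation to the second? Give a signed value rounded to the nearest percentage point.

-14 percentage points

First observation: θ = 360°·16.7/29.53 = 203.6°, so f = 0.958.
Second observation: θ = 129.2°, f = 0.816.
Δf = 0.816 − 0.958 = -0.142, i.e. -14 pp.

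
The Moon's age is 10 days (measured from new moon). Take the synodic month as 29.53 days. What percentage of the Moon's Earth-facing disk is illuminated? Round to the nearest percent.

76%

Phase angle: θ = 360°·(10 d)/(29.53 d) = 121.9°.
cos 121.9° = (-0.529), so f = (1 − (-0.529))/2 = 0.764, so 76%.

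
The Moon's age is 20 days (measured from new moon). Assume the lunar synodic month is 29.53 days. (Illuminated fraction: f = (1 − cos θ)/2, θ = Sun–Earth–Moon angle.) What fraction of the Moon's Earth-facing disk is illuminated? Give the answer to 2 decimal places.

0.72

Elongation θ = 360° × 20/29.53 ≈ 243.8°.
cos 243.8° = (-0.441), so f = (1 − (-0.441))/2 = 0.721.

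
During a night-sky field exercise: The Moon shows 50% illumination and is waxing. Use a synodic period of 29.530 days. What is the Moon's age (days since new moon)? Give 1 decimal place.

7.4 days

Invert f = (1 − cos θ)/2 to get cos θ = 1 − 2(0.50) = 0.000, hence θ₀ = arccos 0.000 = 90.0°.
Before full moon the principal value applies: θ = 90.0°.
At 360°/29.530 d per day, 90.0° corresponds to 7.38 days.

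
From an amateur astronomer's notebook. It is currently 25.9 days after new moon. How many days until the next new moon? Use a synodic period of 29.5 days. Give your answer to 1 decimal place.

One full lunation from the last new moon is 29.5 d; remaining = 29.5 − 25.9 = 3.600 d.

3.6 days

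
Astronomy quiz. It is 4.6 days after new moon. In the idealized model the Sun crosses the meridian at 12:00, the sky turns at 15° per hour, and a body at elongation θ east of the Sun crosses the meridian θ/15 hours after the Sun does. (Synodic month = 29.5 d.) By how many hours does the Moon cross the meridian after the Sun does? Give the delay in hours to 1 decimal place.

3.7 h

Phase angle: θ = 360°·(4.6 d)/(29.5 d) = 56.1°.
Delay after the Sun = 56.1° / (15°/h) ≈ 3.74 h.
So the Moon crosses the meridian 3.74 h after the Sun.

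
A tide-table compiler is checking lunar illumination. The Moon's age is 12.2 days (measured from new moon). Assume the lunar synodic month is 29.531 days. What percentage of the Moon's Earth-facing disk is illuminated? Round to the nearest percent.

93%

Phase angle: θ = 360°·(12.2 d)/(29.531 d) = 148.7°.
Illuminated fraction = (1 − cos 148.7°)/2 = (1 − (-0.855))/2 ≈ 0.927, so 93%.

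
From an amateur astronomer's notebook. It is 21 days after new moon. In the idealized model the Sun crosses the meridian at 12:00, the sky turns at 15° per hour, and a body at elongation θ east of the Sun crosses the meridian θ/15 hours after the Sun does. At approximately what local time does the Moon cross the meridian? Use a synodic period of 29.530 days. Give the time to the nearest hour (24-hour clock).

05:00

Phase angle: θ = 360°·(21 d)/(29.530 d) = 256.0°.
The Moon trails the Sun by θ/15 = 256.0/15 ≈ 17.07 hours.
12:00 + 17.07 h ≈ 05:04 → 05:00 to the nearest hour.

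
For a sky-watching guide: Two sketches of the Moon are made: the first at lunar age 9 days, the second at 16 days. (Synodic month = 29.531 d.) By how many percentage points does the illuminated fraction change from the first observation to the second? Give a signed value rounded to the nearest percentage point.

First observation: θ = 360°·9/29.531 = 109.7°, so f = 0.669.
Second observation: θ = 195.0°, f = 0.983.
Δf = 0.983 − 0.669 = +0.314, i.e. +31 pp.

+31 percentage points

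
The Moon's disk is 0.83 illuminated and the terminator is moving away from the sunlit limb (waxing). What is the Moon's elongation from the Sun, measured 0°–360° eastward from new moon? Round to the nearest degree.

From f = (1 − cos θ)/2: cos θ = 1 − 2×0.83 = -0.660; arccos → 131.3°.
The Moon is waxing (0°–180°), so θ = 131.3° directly.

131°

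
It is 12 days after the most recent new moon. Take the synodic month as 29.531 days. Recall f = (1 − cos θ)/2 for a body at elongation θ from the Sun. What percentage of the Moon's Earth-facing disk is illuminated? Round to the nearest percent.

Phase angle: θ = 360°·(12 d)/(29.531 d) = 146.3°.
Illuminated fraction = (1 − cos 146.3°)/2 = (1 − (-0.832))/2 ≈ 0.916, so 92%.

92%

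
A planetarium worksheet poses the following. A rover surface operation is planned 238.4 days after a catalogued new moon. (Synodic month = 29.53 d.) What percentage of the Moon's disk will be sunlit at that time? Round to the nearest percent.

5%

238.4/29.53 = 8.073 lunations, so 8 complete cycles and 2.16 d into the next.
The Moon has covered 2.16/29.53 of its cycle, so θ ≈ 360° × 2.16/29.53 = 26.3°.
cos 26.3° = 0.896, so f = (1 − 0.896)/2 = 0.052, so 5%.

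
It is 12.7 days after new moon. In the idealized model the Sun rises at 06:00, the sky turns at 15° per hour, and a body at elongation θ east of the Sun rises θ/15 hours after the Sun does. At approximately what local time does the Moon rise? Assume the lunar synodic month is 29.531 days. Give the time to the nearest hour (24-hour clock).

The Moon has covered 12.7/29.531 of its cycle, so θ ≈ 360° × 12.7/29.531 = 154.8°.
The Moon trails the Sun by θ/15 = 154.8/15 ≈ 10.32 hours.
06:00 + 10.32 h ≈ 16:19 → 16:00 to the nearest hour.

16:00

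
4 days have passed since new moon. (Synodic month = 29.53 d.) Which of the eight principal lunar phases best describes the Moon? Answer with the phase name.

waxing crescent

θ ≈ 360° × 4/29.53 = 49°, which falls in the waxing crescent sector.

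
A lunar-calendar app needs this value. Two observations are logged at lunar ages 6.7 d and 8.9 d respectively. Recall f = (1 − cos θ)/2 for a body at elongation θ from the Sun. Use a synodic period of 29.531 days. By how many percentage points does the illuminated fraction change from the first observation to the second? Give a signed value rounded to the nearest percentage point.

θ₁ = 360° × 6.7/29.531 = 81.7°, f₁ = (1 − cos θ₁)/2 = 0.428.
θ₂ = 360° × 8.9/29.531 = 108.5°, f₂ = (1 − cos θ₂)/2 = 0.659.
Change = f₂ − f₁ = +0.231 → +23 percentage points.

+23 pp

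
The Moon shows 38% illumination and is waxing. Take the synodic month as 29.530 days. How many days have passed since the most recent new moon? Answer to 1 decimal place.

6.2 days

From f = (1 − cos θ)/2: cos θ = 1 − 2×0.38 = 0.240; arccos → 76.1°.
The Moon is waxing (0°–180°), so θ = 76.1° directly.
At 360°/29.530 d per day, 76.1° corresponds to 6.24 days.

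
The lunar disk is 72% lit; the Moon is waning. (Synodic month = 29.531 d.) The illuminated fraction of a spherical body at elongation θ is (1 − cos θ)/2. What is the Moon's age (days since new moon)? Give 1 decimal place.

From f = (1 − cos θ)/2: cos θ = 1 − 2×0.72 = -0.440; arccos → 116.1°.
Since the Moon is past full (waning), take the reflex angle: θ = 360° − 116.1° = 243.9°.
That fraction of the synodic month is 243.9/360 × 29.531 d ≈ 20.01 d.

20.0 days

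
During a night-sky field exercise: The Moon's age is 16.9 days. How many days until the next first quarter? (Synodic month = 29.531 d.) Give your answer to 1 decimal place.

First quarter is 0.25 of the way through the cycle: age 0.25 × 29.531 = 7.383 d.
This lunation's first quarter (7.383 d) has passed, so add one period: 36.914 − 16.9 = 20.014 days.

20.0 days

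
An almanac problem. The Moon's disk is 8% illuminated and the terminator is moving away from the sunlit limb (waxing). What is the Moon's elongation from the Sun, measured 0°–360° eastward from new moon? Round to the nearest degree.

cos θ = 1 − 2f = 0.840, giving a principal value of 32.9°.
The Moon is waxing (0°–180°), so θ = 32.9° directly.

33°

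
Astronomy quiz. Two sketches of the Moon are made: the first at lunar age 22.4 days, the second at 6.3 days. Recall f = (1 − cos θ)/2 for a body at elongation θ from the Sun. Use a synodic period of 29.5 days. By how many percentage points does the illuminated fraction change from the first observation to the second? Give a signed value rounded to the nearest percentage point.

-8 pp

First observation: θ = 360°·22.4/29.5 = 273.4°, so f = 0.471.
Second observation: θ = 76.9°, f = 0.387.
Δf = 0.387 − 0.471 = -0.084, i.e. -8 pp.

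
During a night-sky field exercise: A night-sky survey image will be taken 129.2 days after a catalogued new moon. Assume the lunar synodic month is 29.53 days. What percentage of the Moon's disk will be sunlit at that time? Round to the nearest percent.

85%

129.2/29.53 = 4.375 lunations, so 4 complete cycles and 11.08 d into the next.
Elongation θ = 360° × 11.08/29.53 ≈ 135.1°.
cos 135.1° = (-0.708), so f = (1 − (-0.708))/2 = 0.854, so 85%.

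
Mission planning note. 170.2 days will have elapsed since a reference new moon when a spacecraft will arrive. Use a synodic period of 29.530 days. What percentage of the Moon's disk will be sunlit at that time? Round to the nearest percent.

Reduce mod P: 170.2 − 5×29.530 = 22.55 d into the current lunation.
The Moon has covered 22.55/29.530 of its cycle, so θ ≈ 360° × 22.55/29.530 = 274.9°.
With cos θ = 0.086, the lit fraction is (1 − 0.086)/2 ≈ 0.457, so 46%.

46%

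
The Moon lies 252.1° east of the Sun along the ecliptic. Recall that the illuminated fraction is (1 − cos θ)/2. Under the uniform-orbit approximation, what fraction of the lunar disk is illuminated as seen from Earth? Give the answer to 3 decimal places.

cos 252.1° = (-0.307), so f = (1 − (-0.307))/2 = 0.654.

0.654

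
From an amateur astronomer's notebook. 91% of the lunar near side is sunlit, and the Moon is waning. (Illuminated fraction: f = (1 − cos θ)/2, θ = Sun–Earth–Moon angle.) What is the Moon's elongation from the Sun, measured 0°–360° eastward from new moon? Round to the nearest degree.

From f = (1 − cos θ)/2: cos θ = 1 − 2×0.91 = -0.820; arccos → 145.1°.
Waning ⇒ past full, so θ = 360° − 145.1° = 214.9°.

215°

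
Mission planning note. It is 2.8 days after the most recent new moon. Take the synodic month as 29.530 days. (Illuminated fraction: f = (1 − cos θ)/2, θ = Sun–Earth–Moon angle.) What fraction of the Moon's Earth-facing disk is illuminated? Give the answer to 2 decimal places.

0.09

Phase angle: θ = 360°·(2.8 d)/(29.530 d) = 34.1°.
Illuminated fraction = (1 − cos 34.1°)/2 = (1 − 0.828)/2 ≈ 0.086.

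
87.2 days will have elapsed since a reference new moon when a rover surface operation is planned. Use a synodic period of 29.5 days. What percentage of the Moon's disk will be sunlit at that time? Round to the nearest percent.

Reduce mod P: 87.2 − 2×29.5 = 28.20 d into the current lunation.
Elongation θ = 360° × 28.20/29.5 ≈ 344.1°.
With cos θ = 0.962, the lit fraction is (1 − 0.962)/2 ≈ 0.019, so 2%.

2%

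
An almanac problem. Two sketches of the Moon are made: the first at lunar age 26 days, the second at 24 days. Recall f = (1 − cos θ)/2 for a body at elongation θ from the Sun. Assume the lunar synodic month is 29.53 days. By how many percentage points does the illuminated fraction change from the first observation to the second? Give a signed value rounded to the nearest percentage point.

+17 percentage points

θ₁ = 360° × 26/29.53 = 317.0°, f₁ = (1 − cos θ₁)/2 = 0.135.
θ₂ = 360° × 24/29.53 = 292.6°, f₂ = (1 − cos θ₂)/2 = 0.308.
Change = f₂ − f₁ = +0.173 → +17 percentage points.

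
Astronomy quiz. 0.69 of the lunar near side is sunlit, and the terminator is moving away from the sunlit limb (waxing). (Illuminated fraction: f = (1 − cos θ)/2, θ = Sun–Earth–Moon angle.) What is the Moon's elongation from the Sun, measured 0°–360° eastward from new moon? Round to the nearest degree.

From f = (1 − cos θ)/2: cos θ = 1 − 2×0.69 = -0.380; arccos → 112.3°.
The Moon is waxing (0°–180°), so θ = 112.3° directly.

112°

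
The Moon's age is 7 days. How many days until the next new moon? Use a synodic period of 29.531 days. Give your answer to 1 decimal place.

One full lunation from the last new moon is 29.531 d; remaining = 29.531 − 7 = 22.531 d.

22.5 days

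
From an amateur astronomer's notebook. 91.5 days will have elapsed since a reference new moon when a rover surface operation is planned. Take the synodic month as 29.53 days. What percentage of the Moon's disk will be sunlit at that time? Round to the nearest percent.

9%

91.5 d spans 3 complete synodic months (3 × 29.53 = 88.59 d) plus 2.91 d.
The Moon has covered 2.91/29.53 of its cycle, so θ ≈ 360° × 2.91/29.53 = 35.5°.
With cos θ = 0.814, the lit fraction is (1 − 0.814)/2 ≈ 0.093, so 9%.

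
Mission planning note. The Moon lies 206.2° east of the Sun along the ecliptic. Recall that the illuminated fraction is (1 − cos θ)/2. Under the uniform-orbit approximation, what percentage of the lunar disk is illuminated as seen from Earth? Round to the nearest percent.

f = (1 − cos 206.2°)/2 = (1 − (-0.897))/2 ≈ 0.949, i.e. 95%.

95%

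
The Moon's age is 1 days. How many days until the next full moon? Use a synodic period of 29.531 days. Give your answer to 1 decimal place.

Full moon occurs at elongation 180°, i.e. at age 29.531 × 180/360 = 14.765 d.
So 13.765 days remain (14.765 − 1).

13.8 days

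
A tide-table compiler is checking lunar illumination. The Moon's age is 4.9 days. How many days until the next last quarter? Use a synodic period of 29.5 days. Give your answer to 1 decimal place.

Last quarter occurs at elongation 270°, i.e. at age 29.5 × 270/360 = 22.125 d.
So 17.225 days remain (22.125 − 4.9).

17.2 days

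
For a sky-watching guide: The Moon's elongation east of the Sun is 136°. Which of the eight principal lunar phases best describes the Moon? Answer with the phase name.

136° lies in the waxing gibbous sector of the 8-phase cycle.

waxing gibbous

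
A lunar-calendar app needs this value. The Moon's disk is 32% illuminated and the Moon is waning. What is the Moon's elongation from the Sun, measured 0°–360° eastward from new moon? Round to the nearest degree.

291°

Invert f = (1 − cos θ)/2 to get cos θ = 1 − 2(0.32) = 0.360, hence θ₀ = arccos 0.360 = 68.9°.
Waning ⇒ past full, so θ = 360° − 68.9° = 291.1°.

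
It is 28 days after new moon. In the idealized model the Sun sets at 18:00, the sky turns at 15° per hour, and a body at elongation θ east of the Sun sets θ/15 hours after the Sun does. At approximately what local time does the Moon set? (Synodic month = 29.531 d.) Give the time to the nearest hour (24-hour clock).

17:00

Phase angle: θ = 360°·(28 d)/(29.531 d) = 341.3°.
Delay after the Sun = 341.3° / (15°/h) ≈ 22.76 h.
18:00 + 22.76 h ≈ 16:45 → 17:00 to the nearest hour.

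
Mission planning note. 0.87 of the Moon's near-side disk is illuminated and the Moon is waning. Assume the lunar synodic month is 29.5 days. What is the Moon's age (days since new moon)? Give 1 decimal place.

18.2 days

From f = (1 − cos θ)/2: cos θ = 1 − 2×0.87 = -0.740; arccos → 137.7°.
A waning Moon lies in 180°–360°, so θ = 360° − 137.7° = 222.3°.
That fraction of the synodic month is 222.3/360 × 29.5 d ≈ 18.21 d.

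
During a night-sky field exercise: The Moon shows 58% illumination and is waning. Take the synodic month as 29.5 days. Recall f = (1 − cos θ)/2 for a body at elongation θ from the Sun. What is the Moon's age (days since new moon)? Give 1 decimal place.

From f = (1 − cos θ)/2: cos θ = 1 − 2×0.58 = -0.160; arccos → 99.2°.
Since the Moon is past full (waning), take the reflex angle: θ = 360° − 99.2° = 260.8°.
At 360°/29.5 d per day, 260.8° corresponds to 21.37 days.

21.4 days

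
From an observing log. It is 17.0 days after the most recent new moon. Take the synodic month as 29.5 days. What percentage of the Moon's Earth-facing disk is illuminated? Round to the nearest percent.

94%

Phase angle: θ = 360°·(17.0 d)/(29.5 d) = 207.5°.
cos 207.5° = (-0.887), so f = (1 − (-0.887))/2 = 0.944, so 94%.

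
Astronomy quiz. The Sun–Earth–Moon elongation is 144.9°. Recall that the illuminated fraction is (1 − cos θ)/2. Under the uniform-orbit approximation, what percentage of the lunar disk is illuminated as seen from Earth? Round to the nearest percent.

cos 144.9° = (-0.818), so f = (1 − (-0.818))/2 = 0.909, i.e. 91%.

91%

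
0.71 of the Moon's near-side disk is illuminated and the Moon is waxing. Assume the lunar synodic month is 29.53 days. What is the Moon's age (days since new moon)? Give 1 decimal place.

9.4 days

Invert f = (1 − cos θ)/2 to get cos θ = 1 − 2(0.71) = -0.420, hence θ₀ = arccos -0.420 = 114.8°.
Before full moon the principal value applies: θ = 114.8°.
At 360°/29.53 d per day, 114.8° corresponds to 9.42 days.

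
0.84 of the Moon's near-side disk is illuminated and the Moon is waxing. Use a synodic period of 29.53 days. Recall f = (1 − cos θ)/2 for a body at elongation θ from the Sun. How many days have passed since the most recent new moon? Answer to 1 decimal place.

10.9 days

From f = (1 − cos θ)/2: cos θ = 1 − 2×0.84 = -0.680; arccos → 132.8°.
Before full moon the principal value applies: θ = 132.8°.
Age = 29.53 × 132.8°/360° ≈ 10.90 days.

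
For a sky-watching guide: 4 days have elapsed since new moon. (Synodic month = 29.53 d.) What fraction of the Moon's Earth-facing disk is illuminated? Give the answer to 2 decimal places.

Phase angle: θ = 360°·(4 d)/(29.53 d) = 48.8°.
cos 48.8° = 0.659, so f = (1 − 0.659)/2 = 0.170.

0.17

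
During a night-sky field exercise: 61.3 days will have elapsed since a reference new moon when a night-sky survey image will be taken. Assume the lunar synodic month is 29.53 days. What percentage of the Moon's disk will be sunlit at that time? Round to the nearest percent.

6%

61.3/29.53 = 2.076 lunations, so 2 complete cycles and 2.24 d into the next.
The Moon has covered 2.24/29.53 of its cycle, so θ ≈ 360° × 2.24/29.53 = 27.3°.
Illuminated fraction = (1 − cos 27.3°)/2 = (1 − 0.889)/2 ≈ 0.056, so 6%.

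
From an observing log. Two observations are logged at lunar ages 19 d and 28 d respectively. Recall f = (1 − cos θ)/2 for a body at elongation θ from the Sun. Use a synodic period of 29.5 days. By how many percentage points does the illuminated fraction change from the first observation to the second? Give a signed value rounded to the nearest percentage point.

First observation: θ = 360°·19/29.5 = 231.9°, so f = 0.809.
Second observation: θ = 341.7°, f = 0.025.
Δf = 0.025 − 0.809 = -0.783, i.e. -78 pp.

-78 percentage points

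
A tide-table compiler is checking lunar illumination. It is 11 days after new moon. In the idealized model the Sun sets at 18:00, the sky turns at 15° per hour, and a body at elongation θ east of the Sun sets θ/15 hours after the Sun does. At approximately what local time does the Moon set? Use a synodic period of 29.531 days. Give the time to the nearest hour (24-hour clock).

03:00

The Moon has covered 11/29.531 of its cycle, so θ ≈ 360° × 11/29.531 = 134.1°.
At 15° of sky rotation per hour, 134.1° corresponds to a 8.94 h lag.
18:00 + 8.94 h ≈ 02:56 → 03:00 to the nearest hour.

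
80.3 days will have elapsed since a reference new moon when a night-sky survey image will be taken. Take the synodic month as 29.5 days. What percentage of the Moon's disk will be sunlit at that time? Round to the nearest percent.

59%

80.3/29.5 = 2.722 lunations, so 2 complete cycles and 21.30 d into the next.
Elongation θ = 360° × 21.30/29.5 ≈ 259.9°.
Illuminated fraction = (1 − cos 259.9°)/2 = (1 − (-0.175))/2 ≈ 0.587, so 59%.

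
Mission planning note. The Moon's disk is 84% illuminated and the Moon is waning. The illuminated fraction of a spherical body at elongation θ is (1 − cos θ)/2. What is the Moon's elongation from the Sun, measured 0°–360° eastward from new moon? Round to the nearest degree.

227°

Invert f = (1 − cos θ)/2 to get cos θ = 1 − 2(0.84) = -0.680, hence θ₀ = arccos -0.680 = 132.8°.
A waning Moon lies in 180°–360°, so θ = 360° − 132.8° = 227.2°.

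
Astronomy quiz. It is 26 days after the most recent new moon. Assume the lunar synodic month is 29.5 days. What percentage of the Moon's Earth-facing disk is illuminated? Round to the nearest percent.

13%

The Moon has covered 26/29.5 of its cycle, so θ ≈ 360° × 26/29.5 = 317.3°.
With cos θ = 0.735, the lit fraction is (1 − 0.735)/2 ≈ 0.133, so 13%.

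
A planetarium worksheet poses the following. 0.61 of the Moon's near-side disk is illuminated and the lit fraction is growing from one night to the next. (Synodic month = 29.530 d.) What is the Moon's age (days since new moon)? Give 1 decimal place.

cos θ = 1 − 2f = -0.220, giving a principal value of 102.7°.
Before full moon the principal value applies: θ = 102.7°.
Age = 29.530 × 102.7°/360° ≈ 8.42 days.

8.4 days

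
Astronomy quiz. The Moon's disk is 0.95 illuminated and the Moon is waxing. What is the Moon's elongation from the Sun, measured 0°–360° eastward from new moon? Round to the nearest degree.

154°

From f = (1 − cos θ)/2: cos θ = 1 − 2×0.95 = -0.900; arccos → 154.2°.
Waxing ⇒ before full, so θ = 154.2°.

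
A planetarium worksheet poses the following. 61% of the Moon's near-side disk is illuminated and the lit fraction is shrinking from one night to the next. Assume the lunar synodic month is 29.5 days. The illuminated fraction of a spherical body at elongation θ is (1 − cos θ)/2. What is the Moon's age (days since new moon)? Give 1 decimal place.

21.1 days

Invert f = (1 − cos θ)/2 to get cos θ = 1 − 2(0.61) = -0.220, hence θ₀ = arccos -0.220 = 102.7°.
Since the Moon is past full (waning), take the reflex angle: θ = 360° − 102.7° = 257.3°.
Age = 29.5 × 257.3°/360° ≈ 21.08 days.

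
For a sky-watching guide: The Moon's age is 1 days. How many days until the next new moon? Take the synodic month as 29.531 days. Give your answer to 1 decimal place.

28.5 days

One full lunation from the last new moon is 29.531 d; remaining = 29.531 − 1 = 28.531 d.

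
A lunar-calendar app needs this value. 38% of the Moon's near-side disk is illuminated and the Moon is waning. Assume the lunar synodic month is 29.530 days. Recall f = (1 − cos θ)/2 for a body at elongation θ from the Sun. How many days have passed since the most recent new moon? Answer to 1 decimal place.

23.3 days

From f = (1 − cos θ)/2: cos θ = 1 − 2×0.38 = 0.240; arccos → 76.1°.
Waning ⇒ past full, so θ = 360° − 76.1° = 283.9°.
Age = 29.530 × 283.9°/360° ≈ 23.29 days.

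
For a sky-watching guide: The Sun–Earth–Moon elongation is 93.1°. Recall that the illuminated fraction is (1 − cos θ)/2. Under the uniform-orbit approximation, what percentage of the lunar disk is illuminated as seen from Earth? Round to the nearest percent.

cos 93.1° = (-0.054), so f = (1 − (-0.054))/2 = 0.527, i.e. 53%.

53%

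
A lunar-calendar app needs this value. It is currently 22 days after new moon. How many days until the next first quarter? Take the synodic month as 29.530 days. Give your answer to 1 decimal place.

14.9 days

First quarter is 0.25 of the way through the cycle: age 0.25 × 29.530 = 7.383 d.
Already past this cycle's first quarter; the next is at 7.383 + 29.530 = 36.913 d, so 36.913 − 22 = 14.913 days.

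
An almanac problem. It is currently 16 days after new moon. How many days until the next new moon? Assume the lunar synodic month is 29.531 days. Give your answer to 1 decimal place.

One full lunation from the last new moon is 29.531 d; remaining = 29.531 − 16 = 13.531 d.

13.5 days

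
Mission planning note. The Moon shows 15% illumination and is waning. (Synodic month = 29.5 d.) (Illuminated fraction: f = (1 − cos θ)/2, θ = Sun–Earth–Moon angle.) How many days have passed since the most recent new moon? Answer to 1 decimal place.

cos θ = 1 − 2f = 0.700, giving a principal value of 45.6°.
A waning Moon lies in 180°–360°, so θ = 360° − 45.6° = 314.4°.
That fraction of the synodic month is 314.4/360 × 29.5 d ≈ 25.77 d.

25.8 days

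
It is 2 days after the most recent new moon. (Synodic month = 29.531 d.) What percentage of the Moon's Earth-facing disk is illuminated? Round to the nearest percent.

The Moon has covered 2/29.531 of its cycle, so θ ≈ 360° × 2/29.531 = 24.4°.
Illuminated fraction = (1 − cos 24.4°)/2 = (1 − 0.911)/2 ≈ 0.045, so 4%.

4%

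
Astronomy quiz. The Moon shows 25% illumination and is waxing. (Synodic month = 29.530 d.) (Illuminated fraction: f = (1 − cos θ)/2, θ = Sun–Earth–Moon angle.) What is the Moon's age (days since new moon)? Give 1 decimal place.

4.9 days

cos θ = 1 − 2f = 0.500, giving a principal value of 60.0°.
Waxing ⇒ before full, so θ = 60.0°.
At 360°/29.530 d per day, 60.0° corresponds to 4.92 days.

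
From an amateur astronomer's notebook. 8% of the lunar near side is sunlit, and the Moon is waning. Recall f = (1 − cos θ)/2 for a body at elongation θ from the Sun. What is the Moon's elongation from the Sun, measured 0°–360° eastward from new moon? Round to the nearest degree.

327°

From f = (1 − cos θ)/2: cos θ = 1 − 2×0.08 = 0.840; arccos → 32.9°.
Waning ⇒ past full, so θ = 360° − 32.9° = 327.1°.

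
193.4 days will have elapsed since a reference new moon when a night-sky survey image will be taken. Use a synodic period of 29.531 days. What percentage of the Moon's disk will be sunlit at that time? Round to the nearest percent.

98%

Reduce mod P: 193.4 − 6×29.531 = 16.21 d into the current lunation.
Phase angle: θ = 360°·(16.21 d)/(29.531 d) = 197.7°.
With cos θ = (-0.953), the lit fraction is (1 − (-0.953))/2 ≈ 0.976, so 98%.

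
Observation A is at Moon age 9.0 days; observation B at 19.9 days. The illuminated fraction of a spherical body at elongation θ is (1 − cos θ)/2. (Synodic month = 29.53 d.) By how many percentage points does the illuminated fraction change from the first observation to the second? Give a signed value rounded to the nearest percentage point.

θ₁ = 360° × 9.0/29.53 = 109.7°, f₁ = (1 − cos θ₁)/2 = 0.669.
θ₂ = 360° × 19.9/29.53 = 242.6°, f₂ = (1 − cos θ₂)/2 = 0.730.
Change = f₂ − f₁ = +0.061 → +6 percentage points.

+6 pp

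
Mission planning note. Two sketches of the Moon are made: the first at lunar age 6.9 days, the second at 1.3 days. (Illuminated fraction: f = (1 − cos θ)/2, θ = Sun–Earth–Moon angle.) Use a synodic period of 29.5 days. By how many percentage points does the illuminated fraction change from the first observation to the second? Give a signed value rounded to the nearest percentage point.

-43 pp

θ₁ = 360° × 6.9/29.5 = 84.2°, f₁ = (1 − cos θ₁)/2 = 0.450.
θ₂ = 360° × 1.3/29.5 = 15.9°, f₂ = (1 − cos θ₂)/2 = 0.019.
Change = f₂ − f₁ = -0.430 → -43 percentage points.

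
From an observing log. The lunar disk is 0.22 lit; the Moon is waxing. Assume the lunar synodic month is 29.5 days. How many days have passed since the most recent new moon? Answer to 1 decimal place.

4.6 days

From f = (1 − cos θ)/2: cos θ = 1 − 2×0.22 = 0.560; arccos → 55.9°.
Before full moon the principal value applies: θ = 55.9°.
At 360°/29.5 d per day, 55.9° corresponds to 4.58 days.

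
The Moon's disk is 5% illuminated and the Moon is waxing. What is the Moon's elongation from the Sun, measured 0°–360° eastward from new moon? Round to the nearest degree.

Invert f = (1 − cos θ)/2 to get cos θ = 1 − 2(0.05) = 0.900, hence θ₀ = arccos 0.900 = 25.8°.
Before full moon the principal value applies: θ = 25.8°.

26°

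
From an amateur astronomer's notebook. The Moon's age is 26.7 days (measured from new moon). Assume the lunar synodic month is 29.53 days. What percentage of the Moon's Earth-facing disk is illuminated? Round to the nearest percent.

9%

The Moon has covered 26.7/29.53 of its cycle, so θ ≈ 360° × 26.7/29.53 = 325.5°.
Illuminated fraction = (1 − cos 325.5°)/2 = (1 − 0.824)/2 ≈ 0.088, so 9%.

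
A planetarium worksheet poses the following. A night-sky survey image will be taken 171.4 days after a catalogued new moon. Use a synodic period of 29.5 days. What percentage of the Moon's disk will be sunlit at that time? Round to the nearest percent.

171.4/29.5 = 5.810 lunations, so 5 complete cycles and 23.90 d into the next.
Phase angle: θ = 360°·(23.90 d)/(29.5 d) = 291.7°.
Illuminated fraction = (1 − cos 291.7°)/2 = (1 − 0.369)/2 ≈ 0.315, so 32%.

32%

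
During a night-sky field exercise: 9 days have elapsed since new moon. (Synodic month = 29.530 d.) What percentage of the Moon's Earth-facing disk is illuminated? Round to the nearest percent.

Elongation θ = 360° × 9/29.530 ≈ 109.7°.
cos 109.7° = (-0.337), so f = (1 − (-0.337))/2 = 0.669, so 67%.

67%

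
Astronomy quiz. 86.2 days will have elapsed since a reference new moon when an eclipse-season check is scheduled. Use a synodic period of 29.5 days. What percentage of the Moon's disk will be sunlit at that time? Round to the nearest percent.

6%

86.2/29.5 = 2.922 lunations, so 2 complete cycles and 27.20 d into the next.
Phase angle: θ = 360°·(27.20 d)/(29.5 d) = 331.9°.
cos 331.9° = 0.882, so f = (1 − 0.882)/2 = 0.059, so 6%.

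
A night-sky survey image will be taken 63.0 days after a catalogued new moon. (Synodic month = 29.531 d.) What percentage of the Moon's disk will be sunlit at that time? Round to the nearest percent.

17%

63.0 d spans 2 complete synodic months (2 × 29.531 = 59.06 d) plus 3.94 d.
Phase angle: θ = 360°·(3.94 d)/(29.531 d) = 48.0°.
Illuminated fraction = (1 − cos 48.0°)/2 = (1 − 0.669)/2 ≈ 0.165, so 17%.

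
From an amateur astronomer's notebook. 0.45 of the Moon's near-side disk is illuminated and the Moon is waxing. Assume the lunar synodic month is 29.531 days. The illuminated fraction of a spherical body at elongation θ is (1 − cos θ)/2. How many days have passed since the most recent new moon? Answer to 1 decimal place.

From f = (1 − cos θ)/2: cos θ = 1 − 2×0.45 = 0.100; arccos → 84.3°.
Waxing ⇒ before full, so θ = 84.3°.
Age = 29.531 × 84.3°/360° ≈ 6.91 days.

6.9 days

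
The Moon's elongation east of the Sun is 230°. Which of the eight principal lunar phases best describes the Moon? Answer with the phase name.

The waning gibbous sector spans roughly 202°–248°; 230° falls inside it.

waning gibbous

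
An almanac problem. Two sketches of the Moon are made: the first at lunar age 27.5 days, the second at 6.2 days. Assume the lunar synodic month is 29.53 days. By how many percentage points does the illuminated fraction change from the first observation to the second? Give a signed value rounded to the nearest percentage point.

+33 pp

θ₁ = 360° × 27.5/29.53 = 335.3°, f₁ = (1 − cos θ₁)/2 = 0.046.
θ₂ = 360° × 6.2/29.53 = 75.6°, f₂ = (1 − cos θ₂)/2 = 0.376.
Change = f₂ − f₁ = +0.330 → +33 percentage points.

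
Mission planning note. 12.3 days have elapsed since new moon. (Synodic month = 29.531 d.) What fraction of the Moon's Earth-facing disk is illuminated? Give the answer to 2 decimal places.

0.93

The Moon has covered 12.3/29.531 of its cycle, so θ ≈ 360° × 12.3/29.531 = 149.9°.
Illuminated fraction = (1 − cos 149.9°)/2 = (1 − (-0.866))/2 ≈ 0.933.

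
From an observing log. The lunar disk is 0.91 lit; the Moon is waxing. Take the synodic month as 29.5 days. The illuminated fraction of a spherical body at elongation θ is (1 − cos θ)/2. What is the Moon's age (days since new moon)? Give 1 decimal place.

11.9 days

From f = (1 − cos θ)/2: cos θ = 1 − 2×0.91 = -0.820; arccos → 145.1°.
The Moon is waxing (0°–180°), so θ = 145.1° directly.
Age = 29.5 × 145.1°/360° ≈ 11.89 days.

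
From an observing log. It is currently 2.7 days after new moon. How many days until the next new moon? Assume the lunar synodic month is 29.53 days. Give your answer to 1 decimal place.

One full lunation from the last new moon is 29.53 d; remaining = 29.53 − 2.7 = 26.830 d.

26.8 days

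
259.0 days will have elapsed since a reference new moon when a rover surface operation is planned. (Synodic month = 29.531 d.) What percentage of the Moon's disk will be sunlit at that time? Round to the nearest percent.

259.0/29.531 = 8.770 lunations, so 8 complete cycles and 22.75 d into the next.
Elongation θ = 360° × 22.75/29.531 ≈ 277.4°.
Illuminated fraction = (1 − cos 277.4°)/2 = (1 − 0.128)/2 ≈ 0.436, so 44%.

44%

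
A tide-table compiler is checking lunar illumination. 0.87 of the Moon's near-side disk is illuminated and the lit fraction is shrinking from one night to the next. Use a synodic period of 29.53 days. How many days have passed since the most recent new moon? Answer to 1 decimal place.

Invert f = (1 − cos θ)/2 to get cos θ = 1 − 2(0.87) = -0.740, hence θ₀ = arccos -0.740 = 137.7°.
Since the Moon is past full (waning), take the reflex angle: θ = 360° − 137.7° = 222.3°.
Age = 29.53 × 222.3°/360° ≈ 18.23 days.

18.2 days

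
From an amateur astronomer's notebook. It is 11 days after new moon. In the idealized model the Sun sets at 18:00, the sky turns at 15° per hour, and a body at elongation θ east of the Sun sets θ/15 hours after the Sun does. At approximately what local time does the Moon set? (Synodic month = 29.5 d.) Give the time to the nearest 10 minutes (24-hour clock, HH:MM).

03:00

The Moon has covered 11/29.5 of its cycle, so θ ≈ 360° × 11/29.5 = 134.2°.
The Moon trails the Sun by θ/15 = 134.2/15 ≈ 8.95 hours.
18:00 + 8.949 h ≈ 02:57 → 03:00 to the nearest ten minutes.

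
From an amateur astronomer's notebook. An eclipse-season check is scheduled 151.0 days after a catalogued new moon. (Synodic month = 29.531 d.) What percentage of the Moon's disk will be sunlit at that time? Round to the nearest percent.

Reduce mod P: 151.0 − 5×29.531 = 3.34 d into the current lunation.
The Moon has covered 3.34/29.531 of its cycle, so θ ≈ 360° × 3.34/29.531 = 40.8°.
cos 40.8° = 0.757, so f = (1 − 0.757)/2 = 0.121, so 12%.

12%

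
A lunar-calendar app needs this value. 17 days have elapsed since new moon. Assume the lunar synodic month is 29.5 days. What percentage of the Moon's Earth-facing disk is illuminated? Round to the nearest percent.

94%

The Moon has covered 17/29.5 of its cycle, so θ ≈ 360° × 17/29.5 = 207.5°.
Illuminated fraction = (1 − cos 207.5°)/2 = (1 − (-0.887))/2 ≈ 0.944, so 94%.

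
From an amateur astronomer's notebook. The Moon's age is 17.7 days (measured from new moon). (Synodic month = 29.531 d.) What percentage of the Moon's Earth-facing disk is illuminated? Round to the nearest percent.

91%

The Moon has covered 17.7/29.531 of its cycle, so θ ≈ 360° × 17.7/29.531 = 215.8°.
With cos θ = (-0.811), the lit fraction is (1 − (-0.811))/2 ≈ 0.906, so 91%.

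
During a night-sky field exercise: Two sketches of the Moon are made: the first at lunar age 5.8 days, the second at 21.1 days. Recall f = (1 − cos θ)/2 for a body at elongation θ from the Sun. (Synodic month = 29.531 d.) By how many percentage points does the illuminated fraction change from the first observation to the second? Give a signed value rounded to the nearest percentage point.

First observation: θ = 360°·5.8/29.531 = 70.7°, so f = 0.335.
Second observation: θ = 257.2°, f = 0.611.
Δf = 0.611 − 0.335 = +0.276, i.e. +28 pp.

+28 pp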